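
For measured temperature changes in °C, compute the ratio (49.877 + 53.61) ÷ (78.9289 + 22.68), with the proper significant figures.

1.0185

49.877 + 53.61 = 103.487, limited to 2 d.p. → 5 s.f.; 78.9289 + 22.68 = 101.6089, limited to 2 d.p. → 5 s.f.
Carrying full precision, 103.487 ÷ 101.6089 = 1.01848361708…; keep min(5, 5) = 5 s.f.
Rounded to 5 significant figures: 1.0185.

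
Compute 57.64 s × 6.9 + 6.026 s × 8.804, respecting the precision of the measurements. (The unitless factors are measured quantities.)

4.5 × 10^2 s

57.64 × 6.9 = 397.716 → 4.0 × 10^2 s (2 s.f., last digit at the 10^1 place).
6.026 × 8.804 = 53.052904 → 53.05 s (4 s.f., last digit at the 10^-2 place).
Sum: 450.768904 s; keep the coarser place, 10^1.
Result: 4.5 × 10^2 s.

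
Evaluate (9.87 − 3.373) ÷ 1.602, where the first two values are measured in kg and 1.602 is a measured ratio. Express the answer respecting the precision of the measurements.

9.87 kg − 3.373 kg = 6.497 kg; the difference is limited to 2 decimal places (3 s.f.).
Carrying full precision, 6.497 ÷ 1.602 = 4.05555555556… kg; 1.602 has 4 s.f., so the result keeps min(3, 4) = 3 s.f.
Rounded to 3 significant figures: 4.06 kg.

4.06 kg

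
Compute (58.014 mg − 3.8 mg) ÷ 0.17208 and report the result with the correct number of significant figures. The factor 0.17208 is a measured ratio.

315 mg

58.014 mg − 3.8 mg = 54.214 mg; the difference is limited to 1 decimal place (3 s.f.).
Carrying full precision, 54.214 ÷ 0.17208 = 315.051139005… mg; 0.17208 has 5 s.f., so the result keeps min(3, 5) = 3 s.f.
Rounded to 3 significant figures: 315 mg.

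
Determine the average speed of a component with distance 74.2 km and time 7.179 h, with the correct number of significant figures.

average speed = 74.2 km ÷ 7.179 h = 10.3357013512… km/h.
74.2 has 3 significant figures; 7.179 has 4.
Division/multiplication keeps the fewest: 3 significant figures.
Rounded: 10.3 km/h.

10.3 km/h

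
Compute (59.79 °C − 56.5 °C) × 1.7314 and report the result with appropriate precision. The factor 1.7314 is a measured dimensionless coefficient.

59.79 °C − 56.5 °C = 3.29 °C; the difference is limited to 1 decimal place (2 s.f.).
Carrying full precision, 3.29 × 1.7314 = 5.696306 °C; 1.7314 has 5 s.f., so the result keeps min(2, 5) = 2 s.f.
Rounded to 2 significant figures: 5.7 °C.

5.7 °C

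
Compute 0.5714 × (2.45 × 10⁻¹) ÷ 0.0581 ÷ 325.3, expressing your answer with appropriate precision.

0.5714 × (2.45 × 10⁻¹) ÷ 0.0581 ÷ 325.3 = 0.00740706447061…
Multiplication/division keeps the fewest significant figures: 0.5714 → 4 s.f., 2.45 × 10⁻¹ → 3 s.f., 0.0581 → 3 s.f., 325.3 → 4 s.f.; limit is 3.
Rounded to 3 significant figures: 0.00741.

0.00741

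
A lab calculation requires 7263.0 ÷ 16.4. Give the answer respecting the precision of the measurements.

7263.0 ÷ 16.4 = 442.865853659…
Multiplication/division keeps the fewest significant figures: 7263.0 → 5 s.f., 16.4 → 3 s.f.; limit is 3.
Rounded to 3 significant figures: 443.

443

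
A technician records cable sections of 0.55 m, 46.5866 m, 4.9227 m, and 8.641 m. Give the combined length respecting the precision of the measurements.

60.70 m

0.55 m + 46.5866 m + 4.9227 m + 8.641 m = 60.7003 m.
Addition/subtraction keeps the fewest decimal places: 0.55 → 2 decimal places, 46.5866 → 4 decimal places, 4.9227 → 4 decimal places, 8.641 → 3 decimal places; limit is 2.
Rounded to 2 decimal places: 60.70 m.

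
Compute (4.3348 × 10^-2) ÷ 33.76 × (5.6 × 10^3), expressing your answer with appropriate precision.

7.2

(4.3348 × 10^-2) ÷ 33.76 × (5.6 × 10^3) = 7.19042654028…
Multiplication/division keeps the fewest significant figures: 4.3348 × 10^-2 → 5 s.f., 33.76 → 4 s.f., 5.6 × 10^3 → 2 s.f.; limit is 2.
Rounded to 2 significant figures: 7.2.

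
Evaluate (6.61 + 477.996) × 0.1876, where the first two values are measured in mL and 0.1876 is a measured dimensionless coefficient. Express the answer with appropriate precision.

6.61 mL + 477.996 mL = 484.606 mL; the sum is limited to 2 decimal places (5 s.f.).
Carrying full precision, 484.606 × 0.1876 = 90.9120856 mL; 0.1876 has 4 s.f., so the result keeps min(5, 4) = 4 s.f.
Rounded to 4 significant figures: 90.91 mL.

90.91 mL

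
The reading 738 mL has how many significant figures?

3

738: every digit is nonzero and significant.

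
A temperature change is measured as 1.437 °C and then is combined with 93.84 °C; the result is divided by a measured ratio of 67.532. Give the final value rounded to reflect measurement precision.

1.437 °C + 93.84 °C = 95.277 °C; the sum is limited to 2 decimal places (4 s.f.).
Carrying full precision, 95.277 ÷ 67.532 = 1.41084226737… °C; 67.532 has 5 s.f., so the result keeps min(4, 5) = 4 s.f.
Rounded to 4 significant figures: 1.411 °C.

1.411 °C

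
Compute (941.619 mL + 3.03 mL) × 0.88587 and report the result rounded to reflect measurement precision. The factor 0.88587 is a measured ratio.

836.84 mL

941.619 mL + 3.03 mL = 944.649 mL; the sum is limited to 2 decimal places (5 s.f.).
Carrying full precision, 944.649 × 0.88587 = 836.83620963 mL; 0.88587 has 5 s.f., so the result keeps min(5, 5) = 5 s.f.
Rounded to 5 significant figures: 836.84 mL.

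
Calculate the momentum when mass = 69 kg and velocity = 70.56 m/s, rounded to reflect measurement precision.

4.9 × 10³ kg·m/s

momentum = 69 kg × 70.56 m/s = 4868.64 kg·m/s.
69 has 2 significant figures; 70.56 has 4.
Division/multiplication keeps the fewest: 2 significant figures.
Rounded: 4.9 × 10³ kg·m/s.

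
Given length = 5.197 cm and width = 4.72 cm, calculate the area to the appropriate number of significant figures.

area = 5.197 cm × 4.72 cm = 24.52984 cm².
5.197 has 4 significant figures; 4.72 has 3.
Division/multiplication keeps the fewest: 3 significant figures.
Rounded: 24.5 cm².

24.5 cm²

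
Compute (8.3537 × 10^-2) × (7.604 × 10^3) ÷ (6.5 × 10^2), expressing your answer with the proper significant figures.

0.98

(8.3537 × 10^-2) × (7.604 × 10^3) ÷ (6.5 × 10^2) = 0.977254381538…
Multiplication/division keeps the fewest significant figures: 8.3537 × 10^-2 → 5 s.f., 7.604 × 10^3 → 4 s.f., 6.5 × 10^2 → 2 s.f.; limit is 2.
Rounded to 2 significant figures: 0.98.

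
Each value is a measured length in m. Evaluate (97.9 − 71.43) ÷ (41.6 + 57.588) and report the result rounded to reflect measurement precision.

97.9 − 71.43 = 26.47, limited to 1 d.p. → 3 s.f.; 41.6 + 57.588 = 99.188, limited to 1 d.p. → 3 s.f.
Carrying full precision, 26.47 ÷ 99.188 = 0.266866959713…; keep min(3, 3) = 3 s.f.
Rounded to 3 significant figures: 0.267.

0.267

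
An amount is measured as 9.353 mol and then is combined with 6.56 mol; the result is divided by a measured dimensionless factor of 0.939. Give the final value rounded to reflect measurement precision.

9.353 mol + 6.56 mol = 15.913 mol; the sum is limited to 2 decimal places (4 s.f.).
Carrying full precision, 15.913 ÷ 0.939 = 16.9467518637… mol; 0.939 has 3 s.f., so the result keeps min(4, 3) = 3 s.f.
Rounded to 3 significant figures: 16.9 mol.

16.9 mol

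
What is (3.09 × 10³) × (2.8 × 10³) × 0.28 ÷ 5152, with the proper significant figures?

(3.09 × 10³) × (2.8 × 10³) × 0.28 ÷ 5152 = 470.217391304…
Multiplication/division keeps the fewest significant figures: 3.09 × 10³ → 3 s.f., 2.8 × 10³ → 2 s.f., 0.28 → 2 s.f., 5152 → 4 s.f.; limit is 2.
Rounded to 2 significant figures: 4.7 × 10².

4.7 × 10²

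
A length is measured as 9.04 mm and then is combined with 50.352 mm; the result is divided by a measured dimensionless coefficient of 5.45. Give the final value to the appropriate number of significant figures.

10.9 mm

9.04 mm + 50.352 mm = 59.392 mm; the sum is limited to 2 decimal places (4 s.f.).
Carrying full precision, 59.392 ÷ 5.45 = 10.8976146789… mm; 5.45 has 3 s.f., so the result keeps min(4, 3) = 3 s.f.
Rounded to 3 significant figures: 10.9 mm.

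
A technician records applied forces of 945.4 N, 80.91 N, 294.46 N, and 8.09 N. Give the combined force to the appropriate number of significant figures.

1328.9 N

945.4 N + 80.91 N + 294.46 N + 8.09 N = 1328.86 N.
Addition/subtraction keeps the fewest decimal places: 945.4 → 1 decimal place, 80.91 → 2 decimal places, 294.46 → 2 decimal places, 8.09 → 2 decimal places; limit is 1.
Rounded to 1 decimal place: 1328.9 N.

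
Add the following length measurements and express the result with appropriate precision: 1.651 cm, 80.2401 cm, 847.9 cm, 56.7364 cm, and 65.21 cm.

1.651 cm + 80.2401 cm + 847.9 cm + 56.7364 cm + 65.21 cm = 1051.7375 cm.
Addition/subtraction keeps the fewest decimal places: 1.651 → 3 decimal places, 80.2401 → 4 decimal places, 847.9 → 1 decimal place, 56.7364 → 4 decimal places, 65.21 → 2 decimal places; limit is 1.
Rounded to 1 decimal place: 1051.7 cm.

1051.7 cm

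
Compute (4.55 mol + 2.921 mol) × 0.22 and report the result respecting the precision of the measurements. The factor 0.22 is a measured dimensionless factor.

1.6 mol

4.55 mol + 2.921 mol = 7.471 mol; the sum is limited to 2 decimal places (3 s.f.).
Carrying full precision, 7.471 × 0.22 = 1.64362 mol; 0.22 has 2 s.f., so the result keeps min(3, 2) = 2 s.f.
Rounded to 2 significant figures: 1.6 mol.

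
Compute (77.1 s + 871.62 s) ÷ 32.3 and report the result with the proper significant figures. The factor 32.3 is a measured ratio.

77.1 s + 871.62 s = 948.72 s; the sum is limited to 1 decimal place (4 s.f.).
Carrying full precision, 948.72 ÷ 32.3 = 29.3721362229… s; 32.3 has 3 s.f., so the result keeps min(4, 3) = 3 s.f.
Rounded to 3 significant figures: 29.4 s.

29.4 s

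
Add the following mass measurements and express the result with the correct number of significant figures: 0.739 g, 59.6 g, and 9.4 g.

69.7 g

0.739 g + 59.6 g + 9.4 g = 69.739 g.
Addition/subtraction keeps the fewest decimal places: 0.739 → 3 decimal places, 59.6 → 1 decimal place, 9.4 → 1 decimal place; limit is 1.
Rounded to 1 decimal place: 69.7 g.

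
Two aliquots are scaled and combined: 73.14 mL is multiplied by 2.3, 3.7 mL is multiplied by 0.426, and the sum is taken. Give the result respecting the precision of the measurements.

1.7 × 10^2 mL

73.14 × 2.3 = 168.222 → 1.7 × 10^2 mL (2 s.f., last digit at the 10^1 place).
3.7 × 0.426 = 1.5762 → 1.6 mL (2 s.f., last digit at the 10^-1 place).
Sum: 169.7982 mL; keep the coarser place, 10^1.
Result: 1.7 × 10^2 mL.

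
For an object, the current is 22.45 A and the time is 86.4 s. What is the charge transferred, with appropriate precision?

charge transferred = 22.45 A × 86.4 s = 1939.68 C.
22.45 has 4 significant figures; 86.4 has 3.
Division/multiplication keeps the fewest: 3 significant figures.
Rounded: 1.94 × 10^3 C.

1.94 × 10^3 C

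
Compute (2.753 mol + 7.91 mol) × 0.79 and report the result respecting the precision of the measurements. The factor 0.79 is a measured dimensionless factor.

8.4 mol

2.753 mol + 7.91 mol = 10.663 mol; the sum is limited to 2 decimal places (4 s.f.).
Carrying full precision, 10.663 × 0.79 = 8.42377 mol; 0.79 has 2 s.f., so the result keeps min(4, 2) = 2 s.f.
Rounded to 2 significant figures: 8.4 mol.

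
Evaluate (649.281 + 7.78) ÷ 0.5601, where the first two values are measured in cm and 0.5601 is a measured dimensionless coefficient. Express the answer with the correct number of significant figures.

649.281 cm + 7.78 cm = 657.061 cm; the sum is limited to 2 decimal places (5 s.f.).
Carrying full precision, 657.061 ÷ 0.5601 = 1173.11372969… cm; 0.5601 has 4 s.f., so the result keeps min(5, 4) = 4 s.f.
Rounded to 4 significant figures: 1.173 × 10^3 cm.

1.173 × 10^3 cm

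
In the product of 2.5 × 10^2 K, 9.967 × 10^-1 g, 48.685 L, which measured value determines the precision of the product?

2.5 × 10^2 K

2.5 × 10^2 K → 2 s.f.; 9.967 × 10^-1 g → 4 s.f.; 48.685 L → 5 s.f.
The fewest is 2 significant figures, from 2.5 × 10^2 K.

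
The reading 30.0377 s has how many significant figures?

6

30.0377: zeros between nonzero digits are significant.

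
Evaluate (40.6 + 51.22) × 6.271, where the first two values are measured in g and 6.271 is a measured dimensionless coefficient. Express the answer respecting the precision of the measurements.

40.6 g + 51.22 g = 91.82 g; the sum is limited to 1 decimal place (3 s.f.).
Carrying full precision, 91.82 × 6.271 = 575.80322 g; 6.271 has 4 s.f., so the result keeps min(3, 4) = 3 s.f.
Rounded to 3 significant figures: 576 g.

576 g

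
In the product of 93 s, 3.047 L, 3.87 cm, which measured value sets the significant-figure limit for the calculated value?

93 s

93 s → 2 s.f.; 3.047 L → 4 s.f.; 3.87 cm → 3 s.f.
The fewest is 2 significant figures, from 93 s.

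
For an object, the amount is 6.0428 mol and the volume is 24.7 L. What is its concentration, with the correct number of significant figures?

concentration = 6.0428 mol ÷ 24.7 L = 0.244647773279… mol/L.
6.0428 has 5 significant figures; 24.7 has 3.
Division/multiplication keeps the fewest: 3 significant figures.
Rounded: 2.45 × 10^-1 mol/L.

2.45 × 10^-1 mol/L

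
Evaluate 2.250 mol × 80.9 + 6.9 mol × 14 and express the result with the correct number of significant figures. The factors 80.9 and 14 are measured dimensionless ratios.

279 mol

2.250 × 80.9 = 182.025 → 182 mol (3 s.f., last digit at the 10^0 place).
6.9 × 14 = 96.6 → 97 mol (2 s.f., last digit at the 10^0 place).
Sum: 278.625 mol; keep the coarser place, 10^0.
Result: 279 mol.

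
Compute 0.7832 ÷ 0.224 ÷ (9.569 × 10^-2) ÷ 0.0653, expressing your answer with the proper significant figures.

5.60 × 10^2

0.7832 ÷ 0.224 ÷ (9.569 × 10^-2) ÷ 0.0653 = 559.557762125…
Multiplication/division keeps the fewest significant figures: 0.7832 → 4 s.f., 0.224 → 3 s.f., 9.569 × 10^-2 → 4 s.f., 0.0653 → 3 s.f.; limit is 3.
Rounded to 3 significant figures: 5.60 × 10^2.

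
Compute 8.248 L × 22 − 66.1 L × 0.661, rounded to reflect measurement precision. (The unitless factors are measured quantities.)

8.248 × 22 = 181.456 → 1.8 × 10² L (2 s.f., last digit at the 10^1 place).
66.1 × 0.661 = 43.6921 → 43.7 L (3 s.f., last digit at the 10^-1 place).
Difference: 137.7639 L; keep the coarser place, 10^1.
Result: 1.4 × 10² L.

1.4 × 10² L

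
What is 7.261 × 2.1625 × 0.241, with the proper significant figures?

3.78

7.261 × 2.1625 × 0.241 = 3.7841609125
Multiplication/division keeps the fewest significant figures: 7.261 → 4 s.f., 2.1625 → 5 s.f., 0.241 → 3 s.f.; limit is 3.
Rounded to 3 significant figures: 3.78.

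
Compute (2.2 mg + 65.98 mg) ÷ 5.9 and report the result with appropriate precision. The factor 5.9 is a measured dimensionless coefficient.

12 mg

2.2 mg + 65.98 mg = 68.18 mg; the sum is limited to 1 decimal place (3 s.f.).
Carrying full precision, 68.18 ÷ 5.9 = 11.5559322034… mg; 5.9 has 2 s.f., so the result keeps min(3, 2) = 2 s.f.
Rounded to 2 significant figures: 12 mg.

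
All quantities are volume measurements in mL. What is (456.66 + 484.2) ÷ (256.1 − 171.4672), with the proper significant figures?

456.66 + 484.2 = 940.86, limited to 1 d.p. → 4 s.f.; 256.1 − 171.4672 = 84.6328, limited to 1 d.p. → 3 s.f.
Carrying full precision, 940.86 ÷ 84.6328 = 11.1169664716…; keep min(4, 3) = 3 s.f.
Rounded to 3 significant figures: 11.1.

11.1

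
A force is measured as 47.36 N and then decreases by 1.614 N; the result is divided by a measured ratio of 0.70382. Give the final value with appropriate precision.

47.36 N − 1.614 N = 45.746 N; the difference is limited to 2 decimal places (4 s.f.).
Carrying full precision, 45.746 ÷ 0.70382 = 64.996732119… N; 0.70382 has 5 s.f., so the result keeps min(4, 5) = 4 s.f.
Rounded to 4 significant figures: 65.00 N.

65.00 N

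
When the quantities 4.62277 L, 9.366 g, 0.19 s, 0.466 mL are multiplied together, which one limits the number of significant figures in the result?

4.62277 L → 6 s.f.; 9.366 g → 4 s.f.; 0.19 s → 2 s.f.; 0.466 mL → 3 s.f.
The fewest is 2 significant figures, from 0.19 s.

0.19 s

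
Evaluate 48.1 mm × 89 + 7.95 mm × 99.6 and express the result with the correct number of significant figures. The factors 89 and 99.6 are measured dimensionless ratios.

48.1 × 89 = 4280.9 → 4.3 × 10^3 mm (2 s.f., last digit at the 10^2 place).
7.95 × 99.6 = 791.82 → 792 mm (3 s.f., last digit at the 10^0 place).
Sum: 5072.72 mm; keep the coarser place, 10^2.
Result: 5.1 × 10^3 mm.

5.1 × 10^3 mm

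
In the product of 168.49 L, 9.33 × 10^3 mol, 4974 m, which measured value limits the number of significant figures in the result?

168.49 L → 5 s.f.; 9.33 × 10^3 mol → 3 s.f.; 4974 m → 4 s.f.
The fewest is 3 significant figures, from 9.33 × 10^3 mol.

9.33 × 10^3 mol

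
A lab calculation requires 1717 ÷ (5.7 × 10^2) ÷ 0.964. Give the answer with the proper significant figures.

3.1

1717 ÷ (5.7 × 10^2) ÷ 0.964 = 3.12477251219…
Multiplication/division keeps the fewest significant figures: 1717 → 4 s.f., 5.7 × 10^2 → 2 s.f., 0.964 → 3 s.f.; limit is 2.
Rounded to 2 significant figures: 3.1.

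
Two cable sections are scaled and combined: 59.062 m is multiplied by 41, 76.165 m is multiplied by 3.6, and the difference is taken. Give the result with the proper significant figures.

59.062 × 41 = 2421.542 → 2.4 × 10^3 m (2 s.f., last digit at the 10^2 place).
76.165 × 3.6 = 274.194 → 2.7 × 10^2 m (2 s.f., last digit at the 10^1 place).
Difference: 2147.348 m; keep the coarser place, 10^2.
Result: 2.1 × 10^3 m.

2.1 × 10^3 m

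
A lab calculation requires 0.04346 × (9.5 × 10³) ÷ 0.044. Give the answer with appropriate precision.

9.4 × 10³

0.04346 × (9.5 × 10³) ÷ 0.044 = 9383.40909091…
Multiplication/division keeps the fewest significant figures: 0.04346 → 4 s.f., 9.5 × 10³ → 2 s.f., 0.044 → 2 s.f.; limit is 2.
Rounded to 2 significant figures: 9.4 × 10³.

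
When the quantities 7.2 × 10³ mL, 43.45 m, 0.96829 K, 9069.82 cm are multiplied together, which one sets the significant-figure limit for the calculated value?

7.2 × 10³ mL

7.2 × 10³ mL → 2 s.f.; 43.45 m → 4 s.f.; 0.96829 K → 5 s.f.; 9069.82 cm → 6 s.f.
The fewest is 2 significant figures, from 7.2 × 10³ mL.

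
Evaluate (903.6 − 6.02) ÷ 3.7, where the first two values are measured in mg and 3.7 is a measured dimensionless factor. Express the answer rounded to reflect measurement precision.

2.4 × 10^2 mg

903.6 mg − 6.02 mg = 897.58 mg; the difference is limited to 1 decimal place (4 s.f.).
Carrying full precision, 897.58 ÷ 3.7 = 242.589189189… mg; 3.7 has 2 s.f., so the result keeps min(4, 2) = 2 s.f.
Rounded to 2 significant figures: 2.4 × 10^2 mg.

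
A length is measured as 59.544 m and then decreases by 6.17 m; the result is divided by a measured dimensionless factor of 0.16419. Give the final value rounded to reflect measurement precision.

325.1 m

59.544 m − 6.17 m = 53.374 m; the difference is limited to 2 decimal places (4 s.f.).
Carrying full precision, 53.374 ÷ 0.16419 = 325.074608685… m; 0.16419 has 5 s.f., so the result keeps min(4, 5) = 4 s.f.
Rounded to 4 significant figures: 325.1 m.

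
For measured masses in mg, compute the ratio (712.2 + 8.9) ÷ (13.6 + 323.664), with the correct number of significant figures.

712.2 + 8.9 = 721.1, limited to 1 d.p. → 4 s.f.; 13.6 + 323.664 = 337.264, limited to 1 d.p. → 4 s.f.
Carrying full precision, 721.1 ÷ 337.264 = 2.13808767019…; keep min(4, 4) = 4 s.f.
Rounded to 4 significant figures: 2.138.

2.138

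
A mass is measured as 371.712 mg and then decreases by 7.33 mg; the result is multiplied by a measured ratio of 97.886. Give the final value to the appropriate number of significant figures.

35668 mg

371.712 mg − 7.33 mg = 364.382 mg; the difference is limited to 2 decimal places (5 s.f.).
Carrying full precision, 364.382 × 97.886 = 35667.896452 mg; 97.886 has 5 s.f., so the result keeps min(5, 5) = 5 s.f.
Rounded to 5 significant figures: 35668 mg.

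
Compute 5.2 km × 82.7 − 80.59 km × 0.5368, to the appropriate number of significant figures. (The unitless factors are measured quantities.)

5.2 × 82.7 = 430.04 → 4.3 × 10^2 km (2 s.f., last digit at the 10^1 place).
80.59 × 0.5368 = 43.260712 → 43.26 km (4 s.f., last digit at the 10^-2 place).
Difference: 386.779288 km; keep the coarser place, 10^1.
Result: 3.9 × 10^2 km.

3.9 × 10^2 km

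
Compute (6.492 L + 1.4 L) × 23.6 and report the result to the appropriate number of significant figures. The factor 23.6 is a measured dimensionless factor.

6.492 L + 1.4 L = 7.892 L; the sum is limited to 1 decimal place (2 s.f.).
Carrying full precision, 7.892 × 23.6 = 186.2512 L; 23.6 has 3 s.f., so the result keeps min(2, 3) = 2 s.f.
Rounded to 2 significant figures: 1.9 × 10² L.

1.9 × 10² L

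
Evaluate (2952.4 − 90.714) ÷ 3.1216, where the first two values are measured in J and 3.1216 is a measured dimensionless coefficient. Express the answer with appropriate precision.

916.74 J

2952.4 J − 90.714 J = 2861.686 J; the difference is limited to 1 decimal place (5 s.f.).
Carrying full precision, 2861.686 ÷ 3.1216 = 916.73692978… J; 3.1216 has 5 s.f., so the result keeps min(5, 5) = 5 s.f.
Rounded to 5 significant figures: 916.74 J.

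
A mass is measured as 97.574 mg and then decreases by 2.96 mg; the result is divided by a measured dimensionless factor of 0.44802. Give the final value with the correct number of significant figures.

97.574 mg − 2.96 mg = 94.614 mg; the difference is limited to 2 decimal places (4 s.f.).
Carrying full precision, 94.614 ÷ 0.44802 = 211.182536494… mg; 0.44802 has 5 s.f., so the result keeps min(4, 5) = 4 s.f.
Rounded to 4 significant figures: 211.2 mg.

211.2 mg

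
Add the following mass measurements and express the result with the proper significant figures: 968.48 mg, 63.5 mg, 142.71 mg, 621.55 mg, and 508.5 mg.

968.48 mg + 63.5 mg + 142.71 mg + 621.55 mg + 508.5 mg = 2304.74 mg.
Addition/subtraction keeps the fewest decimal places: 968.48 → 2 decimal places, 63.5 → 1 decimal place, 142.71 → 2 decimal places, 621.55 → 2 decimal places, 508.5 → 1 decimal place; limit is 1.
Rounded to 1 decimal place: 2304.7 mg.

2304.7 mg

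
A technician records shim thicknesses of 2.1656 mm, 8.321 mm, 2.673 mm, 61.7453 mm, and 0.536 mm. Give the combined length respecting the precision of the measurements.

75.441 mm

2.1656 mm + 8.321 mm + 2.673 mm + 61.7453 mm + 0.536 mm = 75.4409 mm.
Addition/subtraction keeps the fewest decimal places: 2.1656 → 4 decimal places, 8.321 → 3 decimal places, 2.673 → 3 decimal places, 61.7453 → 4 decimal places, 0.536 → 3 decimal places; limit is 3.
Rounded to 3 decimal places: 75.441 mm.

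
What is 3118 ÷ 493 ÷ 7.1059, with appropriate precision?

0.890

3118 ÷ 493 ÷ 7.1059 = 0.890041178534…
Multiplication/division keeps the fewest significant figures: 3118 → 4 s.f., 493 → 3 s.f., 7.1059 → 5 s.f.; limit is 3.
Rounded to 3 significant figures: 0.890.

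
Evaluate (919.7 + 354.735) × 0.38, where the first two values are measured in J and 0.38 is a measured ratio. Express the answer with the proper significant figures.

4.8 × 10^2 J

919.7 J + 354.735 J = 1274.435 J; the sum is limited to 1 decimal place (5 s.f.).
Carrying full precision, 1274.435 × 0.38 = 484.2853 J; 0.38 has 2 s.f., so the result keeps min(5, 2) = 2 s.f.
Rounded to 2 significant figures: 4.8 × 10^2 J.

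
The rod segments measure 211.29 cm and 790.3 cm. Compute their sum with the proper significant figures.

1001.6 cm

211.29 cm + 790.3 cm = 1001.59 cm.
Addition/subtraction keeps the fewest decimal places: 211.29 → 2 decimal places, 790.3 → 1 decimal place; limit is 1.
Rounded to 1 decimal place: 1001.6 cm.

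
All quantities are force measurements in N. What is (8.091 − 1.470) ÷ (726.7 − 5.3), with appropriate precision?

0.009178

8.091 − 1.470 = 6.621, limited to 3 d.p. → 4 s.f.; 726.7 − 5.3 = 721.4, limited to 1 d.p. → 4 s.f.
Carrying full precision, 6.621 ÷ 721.4 = 0.00917798724702…; keep min(4, 4) = 4 s.f.
Rounded to 4 significant figures: 0.009178.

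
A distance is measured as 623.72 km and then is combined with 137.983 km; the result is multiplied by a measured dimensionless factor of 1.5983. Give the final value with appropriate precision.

1217.4 km

623.72 km + 137.983 km = 761.703 km; the sum is limited to 2 decimal places (5 s.f.).
Carrying full precision, 761.703 × 1.5983 = 1217.4299049 km; 1.5983 has 5 s.f., so the result keeps min(5, 5) = 5 s.f.
Rounded to 5 significant figures: 1217.4 km.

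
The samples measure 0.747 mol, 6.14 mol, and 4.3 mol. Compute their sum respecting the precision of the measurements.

0.747 mol + 6.14 mol + 4.3 mol = 11.187 mol.
Addition/subtraction keeps the fewest decimal places: 0.747 → 3 decimal places, 6.14 → 2 decimal places, 4.3 → 1 decimal place; limit is 1.
Rounded to 1 decimal place: 11.2 mol.

11.2 mol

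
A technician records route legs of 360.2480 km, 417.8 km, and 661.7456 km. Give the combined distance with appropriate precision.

1439.8 km

360.2480 km + 417.8 km + 661.7456 km = 1439.7936 km.
Addition/subtraction keeps the fewest decimal places: 360.2480 → 4 decimal places, 417.8 → 1 decimal place, 661.7456 → 4 decimal places; limit is 1.
Rounded to 1 decimal place: 1439.8 km.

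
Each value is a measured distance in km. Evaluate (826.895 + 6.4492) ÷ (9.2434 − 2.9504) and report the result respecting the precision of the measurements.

132.42

826.895 + 6.4492 = 833.3442, limited to 3 d.p. → 6 s.f.; 9.2434 − 2.9504 = 6.2930, limited to 4 d.p. → 5 s.f.
Carrying full precision, 833.3442 ÷ 6.2930 = 132.423994915…; keep min(6, 5) = 5 s.f.
Rounded to 5 significant figures: 132.42.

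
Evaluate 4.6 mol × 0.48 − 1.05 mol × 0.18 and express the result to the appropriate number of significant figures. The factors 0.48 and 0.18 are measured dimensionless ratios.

2.0 mol

4.6 × 0.48 = 2.208 → 2.2 mol (2 s.f., last digit at the 10^-1 place).
1.05 × 0.18 = 0.189 → 0.19 mol (2 s.f., last digit at the 10^-2 place).
Difference: 2.019 mol; keep the coarser place, 10^-1.
Result: 2.0 mol.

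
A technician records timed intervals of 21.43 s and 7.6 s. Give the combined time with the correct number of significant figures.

21.43 s + 7.6 s = 29.03 s.
Addition/subtraction keeps the fewest decimal places: 21.43 → 2 decimal places, 7.6 → 1 decimal place; limit is 1.
Rounded to 1 decimal place: 29.0 s.

29.0 s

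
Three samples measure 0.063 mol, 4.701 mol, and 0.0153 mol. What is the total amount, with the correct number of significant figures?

0.063 mol + 4.701 mol + 0.0153 mol = 4.7793 mol.
Addition/subtraction keeps the fewest decimal places: 0.063 → 3 decimal places, 4.701 → 3 decimal places, 0.0153 → 4 decimal places; limit is 3.
Rounded to 3 decimal places: 4.779 mol.

4.779 mol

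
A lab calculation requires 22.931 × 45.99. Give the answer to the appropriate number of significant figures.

1055

22.931 × 45.99 = 1054.59669
Multiplication/division keeps the fewest significant figures: 22.931 → 5 s.f., 45.99 → 4 s.f.; limit is 4.
Rounded to 4 significant figures: 1055.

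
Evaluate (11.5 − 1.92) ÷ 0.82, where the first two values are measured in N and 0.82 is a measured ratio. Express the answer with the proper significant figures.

12 N

11.5 N − 1.92 N = 9.58 N; the difference is limited to 1 decimal place (2 s.f.).
Carrying full precision, 9.58 ÷ 0.82 = 11.6829268293… N; 0.82 has 2 s.f., so the result keeps min(2, 2) = 2 s.f.
Rounded to 2 significant figures: 12 N.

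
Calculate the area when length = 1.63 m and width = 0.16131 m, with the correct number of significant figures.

0.263 m²

area = 1.63 m × 0.16131 m = 0.2629353 m².
1.63 has 3 significant figures; 0.16131 has 5.
Division/multiplication keeps the fewest: 3 significant figures.
Rounded: 0.263 m².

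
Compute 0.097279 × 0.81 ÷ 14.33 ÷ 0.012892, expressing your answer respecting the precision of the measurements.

0.097279 × 0.81 ÷ 14.33 ÷ 0.012892 = 0.426518260349…
Multiplication/division keeps the fewest significant figures: 0.097279 → 5 s.f., 0.81 → 2 s.f., 14.33 → 4 s.f., 0.012892 → 5 s.f.; limit is 2.
Rounded to 2 significant figures: 0.43.

0.43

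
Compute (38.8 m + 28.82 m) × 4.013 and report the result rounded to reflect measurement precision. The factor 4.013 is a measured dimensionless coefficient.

271 m

38.8 m + 28.82 m = 67.62 m; the sum is limited to 1 decimal place (3 s.f.).
Carrying full precision, 67.62 × 4.013 = 271.35906 m; 4.013 has 4 s.f., so the result keeps min(3, 4) = 3 s.f.
Rounded to 3 significant figures: 271 m.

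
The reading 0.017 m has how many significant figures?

0.017: leading zeros are not significant.

2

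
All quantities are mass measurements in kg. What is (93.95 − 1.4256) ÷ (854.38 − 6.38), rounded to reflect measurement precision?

1.091 × 10^-1

93.95 − 1.4256 = 92.5244, limited to 2 d.p. → 4 s.f.; 854.38 − 6.38 = 848.00, limited to 2 d.p. → 5 s.f.
Carrying full precision, 92.5244 ÷ 848.00 = 0.109108962264…; keep min(4, 5) = 4 s.f.
Rounded to 4 significant figures: 1.091 × 10^-1.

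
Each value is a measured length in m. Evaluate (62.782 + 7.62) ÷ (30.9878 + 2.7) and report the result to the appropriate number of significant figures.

2.09

62.782 + 7.62 = 70.402, limited to 2 d.p. → 4 s.f.; 30.9878 + 2.7 = 33.6878, limited to 1 d.p. → 3 s.f.
Carrying full precision, 70.402 ÷ 33.6878 = 2.08983667678…; keep min(4, 3) = 3 s.f.
Rounded to 3 significant figures: 2.09.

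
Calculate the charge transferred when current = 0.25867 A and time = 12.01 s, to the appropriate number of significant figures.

3.107 C

charge transferred = 0.25867 A × 12.01 s = 3.1066267 C.
0.25867 has 5 significant figures; 12.01 has 4.
Division/multiplication keeps the fewest: 4 significant figures.
Rounded: 3.107 C.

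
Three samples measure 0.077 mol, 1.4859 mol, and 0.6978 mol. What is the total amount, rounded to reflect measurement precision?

0.077 mol + 1.4859 mol + 0.6978 mol = 2.2607 mol.
Addition/subtraction keeps the fewest decimal places: 0.077 → 3 decimal places, 1.4859 → 4 decimal places, 0.6978 → 4 decimal places; limit is 3.
Rounded to 3 decimal places: 2.261 mol.

2.261 mol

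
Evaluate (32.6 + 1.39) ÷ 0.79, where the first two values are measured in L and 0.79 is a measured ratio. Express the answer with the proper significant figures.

32.6 L + 1.39 L = 33.99 L; the sum is limited to 1 decimal place (3 s.f.).
Carrying full precision, 33.99 ÷ 0.79 = 43.0253164557… L; 0.79 has 2 s.f., so the result keeps min(3, 2) = 2 s.f.
Rounded to 2 significant figures: 43 L.

43 L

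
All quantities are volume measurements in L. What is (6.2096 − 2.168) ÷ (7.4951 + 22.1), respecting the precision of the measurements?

0.137

6.2096 − 2.168 = 4.0416, limited to 3 d.p. → 4 s.f.; 7.4951 + 22.1 = 29.5951, limited to 1 d.p. → 3 s.f.
Carrying full precision, 4.0416 ÷ 29.5951 = 0.136563147278…; keep min(4, 3) = 3 s.f.
Rounded to 3 significant figures: 0.137.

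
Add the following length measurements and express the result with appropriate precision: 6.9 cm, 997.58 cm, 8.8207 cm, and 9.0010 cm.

6.9 cm + 997.58 cm + 8.8207 cm + 9.0010 cm = 1022.3017 cm.
Addition/subtraction keeps the fewest decimal places: 6.9 → 1 decimal place, 997.58 → 2 decimal places, 8.8207 → 4 decimal places, 9.0010 → 4 decimal places; limit is 1.
Rounded to 1 decimal place: 1022.3 cm.

1022.3 cm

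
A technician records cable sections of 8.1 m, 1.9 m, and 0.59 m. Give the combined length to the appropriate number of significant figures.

8.1 m + 1.9 m + 0.59 m = 10.59 m.
Addition/subtraction keeps the fewest decimal places: 8.1 → 1 decimal place, 1.9 → 1 decimal place, 0.59 → 2 decimal places; limit is 1.
Rounded to 1 decimal place: 10.6 m.

10.6 m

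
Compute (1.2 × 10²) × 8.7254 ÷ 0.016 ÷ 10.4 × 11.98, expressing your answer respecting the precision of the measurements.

(1.2 × 10²) × 8.7254 ÷ 0.016 ÷ 10.4 × 11.98 = 75382.4221154…
Multiplication/division keeps the fewest significant figures: 1.2 × 10² → 2 s.f., 8.7254 → 5 s.f., 0.016 → 2 s.f., 10.4 → 3 s.f., 11.98 → 4 s.f.; limit is 2.
Rounded to 2 significant figures: 7.5 × 10⁴.

7.5 × 10⁴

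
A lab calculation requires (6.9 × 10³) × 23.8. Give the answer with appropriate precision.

1.6 × 10⁵

(6.9 × 10³) × 23.8 = 164220
Multiplication/division keeps the fewest significant figures: 6.9 × 10³ → 2 s.f., 23.8 → 3 s.f.; limit is 2.
Rounded to 2 significant figures: 1.6 × 10⁵.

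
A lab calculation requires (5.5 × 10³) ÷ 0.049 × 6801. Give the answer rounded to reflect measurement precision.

7.6 × 10⁸

(5.5 × 10³) ÷ 0.049 × 6801 = 763377551.02…
Multiplication/division keeps the fewest significant figures: 5.5 × 10³ → 2 s.f., 0.049 → 2 s.f., 6801 → 4 s.f.; limit is 2.
Rounded to 2 significant figures: 7.6 × 10⁸.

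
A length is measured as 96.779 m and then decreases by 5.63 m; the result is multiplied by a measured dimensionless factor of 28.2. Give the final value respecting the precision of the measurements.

2.57 × 10^3 m

96.779 m − 5.63 m = 91.149 m; the difference is limited to 2 decimal places (4 s.f.).
Carrying full precision, 91.149 × 28.2 = 2570.4018 m; 28.2 has 3 s.f., so the result keeps min(4, 3) = 3 s.f.
Rounded to 3 significant figures: 2.57 × 10^3 m.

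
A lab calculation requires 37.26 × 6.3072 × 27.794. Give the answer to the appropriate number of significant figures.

6532

37.26 × 6.3072 × 27.794 = 6531.76432397…
Multiplication/division keeps the fewest significant figures: 37.26 → 4 s.f., 6.3072 → 5 s.f., 27.794 → 5 s.f.; limit is 4.
Rounded to 4 significant figures: 6532.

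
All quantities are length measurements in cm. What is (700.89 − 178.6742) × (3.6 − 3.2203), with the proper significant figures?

2 × 10^2 cm²

700.89 − 178.6742 = 522.2158, limited to 2 d.p. → 5 s.f.; 3.6 − 3.2203 = 0.3797, limited to 1 d.p. → 1 s.f.
Carrying full precision, 522.2158 × 0.3797 = 198.28533926; keep min(5, 1) = 1 s.f.
Rounded to 1 significant figure: 2 × 10^2 cm².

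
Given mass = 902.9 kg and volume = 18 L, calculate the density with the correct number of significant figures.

50. kg/L

density = 902.9 kg ÷ 18 L = 50.1611111111… kg/L.
902.9 has 4 significant figures; 18 has 2.
Division/multiplication keeps the fewest: 2 significant figures.
Rounded: 50. kg/L.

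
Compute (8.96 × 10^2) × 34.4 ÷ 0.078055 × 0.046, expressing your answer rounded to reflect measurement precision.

1.8 × 10^4

(8.96 × 10^2) × 34.4 ÷ 0.078055 × 0.046 = 18164.504516…
Multiplication/division keeps the fewest significant figures: 8.96 × 10^2 → 3 s.f., 34.4 → 3 s.f., 0.078055 → 5 s.f., 0.046 → 2 s.f.; limit is 2.
Rounded to 2 significant figures: 1.8 × 10^4.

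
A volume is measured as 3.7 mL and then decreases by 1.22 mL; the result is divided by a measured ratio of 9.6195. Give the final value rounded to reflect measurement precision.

3.7 mL − 1.22 mL = 2.48 mL; the difference is limited to 1 decimal place (2 s.f.).
Carrying full precision, 2.48 ÷ 9.6195 = 0.257809657467… mL; 9.6195 has 5 s.f., so the result keeps min(2, 5) = 2 s.f.
Rounded to 2 significant figures: 0.26 mL.

0.26 mL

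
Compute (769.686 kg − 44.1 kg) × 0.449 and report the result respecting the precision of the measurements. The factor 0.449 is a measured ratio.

326 kg

769.686 kg − 44.1 kg = 725.586 kg; the difference is limited to 1 decimal place (4 s.f.).
Carrying full precision, 725.586 × 0.449 = 325.788114 kg; 0.449 has 3 s.f., so the result keeps min(4, 3) = 3 s.f.
Rounded to 3 significant figures: 326 kg.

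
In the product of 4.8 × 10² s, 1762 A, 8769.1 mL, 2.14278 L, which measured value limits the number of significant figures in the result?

4.8 × 10² s

4.8 × 10² s → 2 s.f.; 1762 A → 4 s.f.; 8769.1 mL → 5 s.f.; 2.14278 L → 6 s.f.
The fewest is 2 significant figures, from 4.8 × 10² s.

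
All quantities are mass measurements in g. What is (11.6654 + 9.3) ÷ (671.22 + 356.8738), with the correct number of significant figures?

0.0204

11.6654 + 9.3 = 20.9654, limited to 1 d.p. → 3 s.f.; 671.22 + 356.8738 = 1028.0938, limited to 2 d.p. → 6 s.f.
Carrying full precision, 20.9654 ÷ 1028.0938 = 0.0203924972605…; keep min(3, 6) = 3 s.f.
Rounded to 3 significant figures: 0.0204.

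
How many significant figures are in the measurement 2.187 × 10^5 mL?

4

2.187 × 10^5: in scientific notation every digit of the coefficient is significant.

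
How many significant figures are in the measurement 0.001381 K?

0.001381: leading zeros are not significant.

4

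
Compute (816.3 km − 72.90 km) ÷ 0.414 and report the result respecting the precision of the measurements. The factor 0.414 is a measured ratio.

1.80 × 10³ km

816.3 km − 72.90 km = 743.40 km; the difference is limited to 1 decimal place (4 s.f.).
Carrying full precision, 743.40 ÷ 0.414 = 1795.65217391… km; 0.414 has 3 s.f., so the result keeps min(4, 3) = 3 s.f.
Rounded to 3 significant figures: 1.80 × 10³ km.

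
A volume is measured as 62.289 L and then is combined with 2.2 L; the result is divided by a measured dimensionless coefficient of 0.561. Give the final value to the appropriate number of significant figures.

1.15 × 10^2 L

62.289 L + 2.2 L = 64.489 L; the sum is limited to 1 decimal place (3 s.f.).
Carrying full precision, 64.489 ÷ 0.561 = 114.953654189… L; 0.561 has 3 s.f., so the result keeps min(3, 3) = 3 s.f.
Rounded to 3 significant figures: 1.15 × 10^2 L.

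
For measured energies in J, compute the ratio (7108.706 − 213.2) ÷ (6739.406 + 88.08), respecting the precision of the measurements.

7108.706 − 213.2 = 6895.506, limited to 1 d.p. → 5 s.f.; 6739.406 + 88.08 = 6827.486, limited to 2 d.p. → 6 s.f.
Carrying full precision, 6895.506 ÷ 6827.486 = 1.00996267147…; keep min(5, 6) = 5 s.f.
Rounded to 5 significant figures: 1.0100.

1.0100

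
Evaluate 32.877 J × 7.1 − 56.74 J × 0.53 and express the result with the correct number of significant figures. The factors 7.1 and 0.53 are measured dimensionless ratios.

2.0 × 10² J

32.877 × 7.1 = 233.4267 → 2.3 × 10² J (2 s.f., last digit at the 10^1 place).
56.74 × 0.53 = 30.0722 → 30. J (2 s.f., last digit at the 10^0 place).
Difference: 203.3545 J; keep the coarser place, 10^1.
Result: 2.0 × 10² J.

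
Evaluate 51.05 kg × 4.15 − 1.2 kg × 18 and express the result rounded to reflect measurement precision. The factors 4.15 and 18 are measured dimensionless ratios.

51.05 × 4.15 = 211.8575 → 212 kg (3 s.f., last digit at the 10^0 place).
1.2 × 18 = 21.6 → 22 kg (2 s.f., last digit at the 10^0 place).
Difference: 190.2575 kg; keep the coarser place, 10^0.
Result: 190. kg.

190. kg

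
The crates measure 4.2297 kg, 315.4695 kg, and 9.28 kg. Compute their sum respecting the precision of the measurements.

328.98 kg

4.2297 kg + 315.4695 kg + 9.28 kg = 328.9792 kg.
Addition/subtraction keeps the fewest decimal places: 4.2297 → 4 decimal places, 315.4695 → 4 decimal places, 9.28 → 2 decimal places; limit is 2.
Rounded to 2 decimal places: 328.98 kg.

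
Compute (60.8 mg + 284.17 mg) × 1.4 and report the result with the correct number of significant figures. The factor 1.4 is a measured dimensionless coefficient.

60.8 mg + 284.17 mg = 344.97 mg; the sum is limited to 1 decimal place (4 s.f.).
Carrying full precision, 344.97 × 1.4 = 482.958 mg; 1.4 has 2 s.f., so the result keeps min(4, 2) = 2 s.f.
Rounded to 2 significant figures: 4.8 × 10^2 mg.

4.8 × 10^2 mg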